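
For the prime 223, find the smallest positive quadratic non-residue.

(2/223) = +1, so 2 is a residue.
(3/223) = −1, so 3 is the smallest positive non-residue mod 223.

3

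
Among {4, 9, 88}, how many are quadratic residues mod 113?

(4/113) = +1 → QR.
(9/113) = +1 → QR.
(88/113) = +1 → QR.
Total quadratic residues among the 3: 3.

3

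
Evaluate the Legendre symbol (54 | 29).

1

Euler's criterion: (54/29) ≡ 25^14 (mod 29).
25^2 ≡ 16 (mod 29)
25^4 ≡ 24 (mod 29)
25^8 ≡ 25 (mod 29)
25^14 = 25^(8+4+2) ≡ 1 (mod 29).
Result is 1, so (54/29) = 1.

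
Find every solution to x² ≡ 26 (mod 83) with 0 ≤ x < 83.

Since 83 ≡ 3 (mod 4), a square root of 26 is 26^((83+1)/4) = 26^21 mod 83.
Repeated squaring: 26^2≡12, 26^4≡61, 26^8≡69, 26^16≡30 (mod 83).
26^21 = 26^(16+4+1) ≡ 21 (mod 83).
Check: 21² = 441 ≡ 26 (mod 83). The two roots are 21 and 62.

21, 62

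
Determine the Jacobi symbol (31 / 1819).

1

Reciprocity: 31 ≡ 3 and 1819 ≡ 3 (mod 4), so (31/1819) = −(1819/31).
Reduce top mod 31: now compute (21/31).
Reciprocity: 21 ≡ 1 and 31 ≡ 3 (mod 4), so (21/31) = +(31/21).
Reduce top mod 21: now compute (10/21).
Pull out 2: since 21 ≡ 5 (mod 8), (2/21) = -1.
Reciprocity: 5 ≡ 1 and 21 ≡ 1 (mod 4), so (5/21) = +(21/5).
Reduce top mod 5: now compute (1/5).
Reached (1/5) = 1. Collecting the sign flips along the way, the symbol is +1.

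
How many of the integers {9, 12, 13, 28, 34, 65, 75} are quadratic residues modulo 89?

(9/89) = +1 → QR.
(12/89) = -1 → non-residue.
(13/89) = -1 → non-residue.
(28/89) = -1 → non-residue.
(34/89) = +1 → QR.
(65/89) = -1 → non-residue.
(75/89) = -1 → non-residue.
Total quadratic residues among the 7: 2.

2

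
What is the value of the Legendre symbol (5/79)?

Euler's criterion: (5/79) ≡ 5^39 (mod 79).
5^2 ≡ 25 (mod 79)
5^4 ≡ 72 (mod 79)
5^8 ≡ 49 (mod 79)
5^16 ≡ 31 (mod 79)
5^32 ≡ 13 (mod 79)
5^39 = 5^(32+4+2+1) ≡ 1 (mod 79).
Result is 1, so (5/79) = 1.

1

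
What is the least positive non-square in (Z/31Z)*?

(2/31) = +1, so 2 is a residue.
(3/31) = −1, so 3 is the smallest positive non-residue mod 31.

3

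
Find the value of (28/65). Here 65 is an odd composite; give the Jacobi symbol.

Pull out 2^2: since 65 ≡ 1 (mod 8), (2/65) = +1, so (2/65)^2 = +1.
Reciprocity: 7 ≡ 3 and 65 ≡ 1 (mod 4), so (7/65) = +(65/7).
Reduce top mod 7: now compute (2/7).
Pull out 2: since 7 ≡ 7 (mod 8), (2/7) = +1.
Reached (1/7) = 1. Collecting the sign flips along the way, the symbol is +1.

1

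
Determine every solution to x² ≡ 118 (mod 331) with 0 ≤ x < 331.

117, 214

Since 331 ≡ 3 (mod 4), a square root of 118 is 118^((331+1)/4) = 118^83 mod 331.
Repeated squaring: 118^2≡22, 118^4≡153, 118^8≡239, 118^16≡189, 118^32≡304, 118^64≡67 (mod 331).
118^83 = 118^(64+16+2+1) ≡ 214 (mod 331).
Check: 214² = 45796 ≡ 118 (mod 331). The two roots are 117 and 214.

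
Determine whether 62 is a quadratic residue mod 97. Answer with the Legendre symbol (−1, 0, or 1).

1

Pull out 2: since 97 ≡ 1 (mod 8), (2/97) = +1.
Reciprocity: 31 ≡ 3 and 97 ≡ 1 (mod 4), so (31/97) = +(97/31).
Reduce top mod 31: now compute (4/31).
Pull out 2^2: since 31 ≡ 7 (mod 8), (2/31) = +1, so (2/31)^2 = +1.
Reached (1/31) = 1. Collecting the sign flips along the way, the symbol is +1.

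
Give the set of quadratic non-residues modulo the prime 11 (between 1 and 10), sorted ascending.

2,6,7,8,10

Square k = 1,…,5 (k and 11−k give the same square):
1²=1, 2²=4, 3²=9, 4²≡5, 5²≡3 (mod 11).
The residues are {1, 3, 4, 5, 9}; the non-residues are the remaining 5 nonzero classes.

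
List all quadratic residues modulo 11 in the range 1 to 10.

Square k = 1,…,5 (k and 11−k give the same square):
1²=1, 2²=4, 3²=9, 4²≡5, 5²≡3 (mod 11).
So the quadratic residues mod 11 are {1, 3, 4, 5, 9}.

1,3,4,5,9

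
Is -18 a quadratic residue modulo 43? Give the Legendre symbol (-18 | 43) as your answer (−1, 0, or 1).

1

First reduce: -18 ≡ 25 (mod 43).
Reciprocity: 25 ≡ 1 and 43 ≡ 3 (mod 4), so (25/43) = +(43/25).
Reduce top mod 25: now compute (18/25).
Pull out 2: since 25 ≡ 1 (mod 8), (2/25) = +1.
Reciprocity: 9 ≡ 1 and 25 ≡ 1 (mod 4), so (9/25) = +(25/9).
Reduce top mod 9: now compute (7/9).
Reciprocity: 7 ≡ 3 and 9 ≡ 1 (mod 4), so (7/9) = +(9/7).
Reduce top mod 7: now compute (2/7).
Pull out 2: since 7 ≡ 7 (mod 8), (2/7) = +1.
Reached (1/7) = 1. Collecting the sign flips along the way, the symbol is +1.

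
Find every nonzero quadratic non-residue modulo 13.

Square k = 1,…,6 (k and 13−k give the same square):
1²=1, 2²=4, 3²=9, 4²≡3, 5²≡12, 6²≡10 (mod 13).
The residues are {1, 3, 4, 9, 10, 12}; the non-residues are the remaining 6 nonzero classes.

2,5,6,7,8,11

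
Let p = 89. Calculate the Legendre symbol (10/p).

1

Pull out 2: since 89 ≡ 1 (mod 8), (2/89) = +1.
Reciprocity: 5 ≡ 1 and 89 ≡ 1 (mod 4), so (5/89) = +(89/5).
Reduce top mod 5: now compute (4/5).
Pull out 2^2: since 5 ≡ 5 (mod 8), (2/5) = -1, so (2/5)^2 = +1.
Reached (1/5) = 1. Collecting the sign flips along the way, the symbol is +1.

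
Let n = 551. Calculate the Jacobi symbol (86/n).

-1

Pull out 2: since 551 ≡ 7 (mod 8), (2/551) = +1.
Reciprocity: 43 ≡ 3 and 551 ≡ 3 (mod 4), so (43/551) = −(551/43).
Reduce top mod 43: now compute (35/43).
Reciprocity: 35 ≡ 3 and 43 ≡ 3 (mod 4), so (35/43) = −(43/35).
Reduce top mod 35: now compute (8/35).
Pull out 2^3: since 35 ≡ 3 (mod 8), (2/35) = -1, so (2/35)^3 = -1.
Reached (1/35) = 1. Collecting the sign flips along the way, the symbol is -1.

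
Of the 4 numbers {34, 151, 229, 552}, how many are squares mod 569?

4

(34/569) = +1 → QR.
(151/569) = +1 → QR.
(229/569) = +1 → QR.
(552/569) = +1 → QR.
Total quadratic residues among the 4: 4.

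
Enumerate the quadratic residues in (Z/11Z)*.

Square k = 1,…,5 (k and 11−k give the same square):
1²=1, 2²=4, 3²=9, 4²≡5, 5²≡3 (mod 11).
So the quadratic residues mod 11 are {1, 3, 4, 5, 9}.

1 3 4 5 9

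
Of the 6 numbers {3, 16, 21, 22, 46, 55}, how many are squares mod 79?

(3/79) = -1 → non-residue.
(16/79) = +1 → QR.
(21/79) = +1 → QR.
(22/79) = +1 → QR.
(46/79) = +1 → QR.
(55/79) = +1 → QR.
Total quadratic residues among the 6: 5.

5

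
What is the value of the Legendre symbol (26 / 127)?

1

Euler's criterion: (26/127) ≡ 26^63 (mod 127).
26^2 ≡ 41 (mod 127)
26^4 ≡ 30 (mod 127)
26^8 ≡ 11 (mod 127)
26^16 ≡ 121 (mod 127)
26^32 ≡ 36 (mod 127)
26^63 = 26^(32+16+8+4+2+1) ≡ 1 (mod 127).
Result is 1, so (26/127) = 1.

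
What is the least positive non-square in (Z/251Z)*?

(2/251) = −1, so 2 is the smallest positive non-residue mod 251.

2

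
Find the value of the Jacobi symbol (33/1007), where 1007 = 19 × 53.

1

Reciprocity: 33 ≡ 1 and 1007 ≡ 3 (mod 4), so (33/1007) = +(1007/33).
Reduce top mod 33: now compute (17/33).
Reciprocity: 17 ≡ 1 and 33 ≡ 1 (mod 4), so (17/33) = +(33/17).
Reduce top mod 17: now compute (16/17).
Pull out 2^4: since 17 ≡ 1 (mod 8), (2/17) = +1, so (2/17)^4 = +1.
Reached (1/17) = 1. Collecting the sign flips along the way, the symbol is +1.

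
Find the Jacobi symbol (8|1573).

-1

Pull out 2^3: since 1573 ≡ 5 (mod 8), (2/1573) = -1, so (2/1573)^3 = -1.
Reached (1/1573) = 1. Collecting the sign flips along the way, the symbol is -1.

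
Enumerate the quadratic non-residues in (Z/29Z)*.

Square k = 1,…,14 (k and 29−k give the same square):
1²=1, 2²=4, 3²=9, 4²=16, 5²=25, 6²≡7, 7²≡20, 8²≡6, 9²≡23, 10²≡13, 11²≡5, 12²≡28, 13²≡24, 14²≡22 (mod 29).
The residues are {1, 4, 5, 6, 7, 9, 13, 16, 20, 22, 23, 24, 25, 28}; the non-residues are the remaining 14 nonzero classes.

2, 3, 8, 10, 11, 12, 14, 15, 17, 18, 19, 21, 26, 27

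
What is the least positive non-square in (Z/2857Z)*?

5

(2/2857) = +1, so 2 is a residue.
(3/2857) = +1, so 3 is a residue.
(4/2857) = +1, so 4 is a residue.
(5/2857) = −1, so 5 is the smallest positive non-residue mod 2857.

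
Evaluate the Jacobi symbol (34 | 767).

1

Pull out 2: since 767 ≡ 7 (mod 8), (2/767) = +1.
Reciprocity: 17 ≡ 1 and 767 ≡ 3 (mod 4), so (17/767) = +(767/17).
Reduce top mod 17: now compute (2/17).
Pull out 2: since 17 ≡ 1 (mod 8), (2/17) = +1.
Reached (1/17) = 1. Collecting the sign flips along the way, the symbol is +1.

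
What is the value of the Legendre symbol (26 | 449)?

-1

Euler's criterion: (26/449) ≡ 26^224 (mod 449).
26^2 ≡ 227 (mod 449)
26^4 ≡ 343 (mod 449)
26^8 ≡ 11 (mod 449)
26^16 ≡ 121 (mod 449)
26^32 ≡ 273 (mod 449)
26^64 ≡ 444 (mod 449)
26^128 ≡ 25 (mod 449)
26^224 = 26^(128+64+32) ≡ 448 (mod 449).
Result is 448 ≡ −1, so (26/449) = −1.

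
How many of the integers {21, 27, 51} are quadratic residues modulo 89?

(21/89) = +1 → QR.
(27/89) = -1 → non-residue.
(51/89) = -1 → non-residue.
Total quadratic residues among the 3: 1.

1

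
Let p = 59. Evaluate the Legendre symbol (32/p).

Euler's criterion: (32/59) ≡ 32^29 (mod 59).
32^2 ≡ 21 (mod 59)
32^4 ≡ 28 (mod 59)
32^8 ≡ 17 (mod 59)
32^16 ≡ 53 (mod 59)
32^29 = 32^(16+8+4+1) ≡ 58 (mod 59).
Result is 58 ≡ −1, so (32/59) = −1.

-1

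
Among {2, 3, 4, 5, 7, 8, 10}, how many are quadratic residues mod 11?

(2/11) = -1 → non-residue.
(3/11) = +1 → QR.
(4/11) = +1 → QR.
(5/11) = +1 → QR.
(7/11) = -1 → non-residue.
(8/11) = -1 → non-residue.
(10/11) = -1 → non-residue.
Total quadratic residues among the 7: 3.

3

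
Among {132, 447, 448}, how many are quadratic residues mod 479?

2

(132/479) = +1 → QR.
(447/479) = -1 → non-residue.
(448/479) = +1 → QR.
Total quadratic residues among the 3: 2.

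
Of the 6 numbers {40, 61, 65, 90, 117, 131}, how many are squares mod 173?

(40/173) = +1 → QR.
(61/173) = -1 → non-residue.
(65/173) = -1 → non-residue.
(90/173) = +1 → QR.
(117/173) = +1 → QR.
(131/173) = -1 → non-residue.
Total quadratic residues among the 6: 3.

3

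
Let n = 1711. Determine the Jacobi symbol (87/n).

0

Reciprocity: 87 ≡ 3 and 1711 ≡ 3 (mod 4), so (87/1711) = −(1711/87).
Reduce top mod 87: now compute (58/87).
Pull out 2: since 87 ≡ 7 (mod 8), (2/87) = +1.
Reciprocity: 29 ≡ 1 and 87 ≡ 3 (mod 4), so (29/87) = +(87/29).
Reduce top mod 29: now compute (0/29).
Top reduces to 0: gcd > 1, so the symbol is 0.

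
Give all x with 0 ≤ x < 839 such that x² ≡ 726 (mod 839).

Since 839 ≡ 3 (mod 4), a square root of 726 is 726^((839+1)/4) = 726^210 mod 839.
Repeated squaring: 726^2≡184, 726^4≡296, 726^8≡360, 726^16≡394, 726^32≡21, 726^64≡441, 726^128≡672 (mod 839).
726^210 = 726^(128+64+16+2) ≡ 345 (mod 839).
Check: 345² = 119025 ≡ 726 (mod 839). The two roots are 345 and 494.

345, 494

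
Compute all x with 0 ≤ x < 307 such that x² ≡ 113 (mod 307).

128, 179

Since 307 ≡ 3 (mod 4), a square root of 113 is 113^((307+1)/4) = 113^77 mod 307.
Repeated squaring: 113^2≡182, 113^4≡275, 113^8≡103, 113^16≡171, 113^32≡76, 113^64≡250 (mod 307).
113^77 = 113^(64+8+4+1) ≡ 179 (mod 307).
Check: 179² = 32041 ≡ 113 (mod 307). The two roots are 128 and 179.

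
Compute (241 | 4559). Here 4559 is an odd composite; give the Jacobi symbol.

1

Reciprocity: 241 ≡ 1 and 4559 ≡ 3 (mod 4), so (241/4559) = +(4559/241).
Reduce top mod 241: now compute (221/241).
Reciprocity: 221 ≡ 1 and 241 ≡ 1 (mod 4), so (221/241) = +(241/221).
Reduce top mod 221: now compute (20/221).
Pull out 2^2: since 221 ≡ 5 (mod 8), (2/221) = -1, so (2/221)^2 = +1.
Reciprocity: 5 ≡ 1 and 221 ≡ 1 (mod 4), so (5/221) = +(221/5).
Reduce top mod 5: now compute (1/5).
Reached (1/5) = 1. Collecting the sign flips along the way, the symbol is +1.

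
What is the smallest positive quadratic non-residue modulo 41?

(2/41) = +1, so 2 is a residue.
(3/41) = −1, so 3 is the smallest positive non-residue mod 41.

3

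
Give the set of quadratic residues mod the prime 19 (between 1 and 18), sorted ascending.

1,4,5,6,7,9,11,16,17

Square k = 1,…,9 (k and 19−k give the same square):
1²=1, 2²=4, 3²=9, 4²=16, 5²≡6, 6²≡17, 7²≡11, 8²≡7, 9²≡5 (mod 19).
So the quadratic residues mod 19 are {1, 4, 5, 6, 7, 9, 11, 16, 17}.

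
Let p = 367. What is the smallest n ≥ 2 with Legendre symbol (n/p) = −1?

3

(2/367) = +1, so 2 is a residue.
(3/367) = −1, so 3 is the smallest positive non-residue mod 367.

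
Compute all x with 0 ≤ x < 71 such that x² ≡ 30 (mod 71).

Since 71 ≡ 3 (mod 4), a square root of 30 is 30^((71+1)/4) = 30^18 mod 71.
Repeated squaring: 30^2≡48, 30^4≡32, 30^8≡30, 30^16≡48 (mod 71).
30^18 = 30^(16+2) ≡ 32 (mod 71).
Check: 32² = 1024 ≡ 30 (mod 71). The two roots are 32 and 39.

32, 39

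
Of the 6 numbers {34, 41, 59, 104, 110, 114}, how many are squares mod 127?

(34/127) = +1 → QR.
(41/127) = +1 → QR.
(59/127) = -1 → non-residue.
(104/127) = +1 → QR.
(110/127) = -1 → non-residue.
(114/127) = -1 → non-residue.
Total quadratic residues among the 6: 3.

3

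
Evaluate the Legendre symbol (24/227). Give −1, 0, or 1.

-1

Pull out 2^3: since 227 ≡ 3 (mod 8), (2/227) = -1, so (2/227)^3 = -1.
Reciprocity: 3 ≡ 3 and 227 ≡ 3 (mod 4), so (3/227) = −(227/3).
Reduce top mod 3: now compute (2/3).
Pull out 2: since 3 ≡ 3 (mod 8), (2/3) = -1.
Reached (1/3) = 1. Collecting the sign flips along the way, the symbol is -1.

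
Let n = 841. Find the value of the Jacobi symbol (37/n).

Reciprocity: 37 ≡ 1 and 841 ≡ 1 (mod 4), so (37/841) = +(841/37).
Reduce top mod 37: now compute (27/37).
Reciprocity: 27 ≡ 3 and 37 ≡ 1 (mod 4), so (27/37) = +(37/27).
Reduce top mod 27: now compute (10/27).
Pull out 2: since 27 ≡ 3 (mod 8), (2/27) = -1.
Reciprocity: 5 ≡ 1 and 27 ≡ 3 (mod 4), so (5/27) = +(27/5).
Reduce top mod 5: now compute (2/5).
Pull out 2: since 5 ≡ 5 (mod 8), (2/5) = -1.
Reached (1/5) = 1. Collecting the sign flips along the way, the symbol is +1.

1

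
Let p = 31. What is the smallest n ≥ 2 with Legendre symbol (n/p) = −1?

(2/31) = +1, so 2 is a residue.
(3/31) = −1, so 3 is the smallest positive non-residue mod 31.

3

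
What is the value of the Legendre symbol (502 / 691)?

Pull out 2: since 691 ≡ 3 (mod 8), (2/691) = -1.
Reciprocity: 251 ≡ 3 and 691 ≡ 3 (mod 4), so (251/691) = −(691/251).
Reduce top mod 251: now compute (189/251).
Reciprocity: 189 ≡ 1 and 251 ≡ 3 (mod 4), so (189/251) = +(251/189).
Reduce top mod 189: now compute (62/189).
Pull out 2: since 189 ≡ 5 (mod 8), (2/189) = -1.
Reciprocity: 31 ≡ 3 and 189 ≡ 1 (mod 4), so (31/189) = +(189/31).
Reduce top mod 31: now compute (3/31).
Reciprocity: 3 ≡ 3 and 31 ≡ 3 (mod 4), so (3/31) = −(31/3).
Reduce top mod 3: now compute (1/3).
Reached (1/3) = 1. Collecting the sign flips along the way, the symbol is +1.

1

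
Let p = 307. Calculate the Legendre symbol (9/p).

Reciprocity: 9 ≡ 1 and 307 ≡ 3 (mod 4), so (9/307) = +(307/9).
Reduce top mod 9: now compute (1/9).
Reached (1/9) = 1. Collecting the sign flips along the way, the symbol is +1.

1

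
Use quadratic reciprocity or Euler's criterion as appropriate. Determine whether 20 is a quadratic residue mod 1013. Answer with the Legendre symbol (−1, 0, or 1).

-1

Euler's criterion: (20/1013) ≡ 20^506 (mod 1013).
20^2 ≡ 400 (mod 1013)
20^4 ≡ 959 (mod 1013)
20^8 ≡ 890 (mod 1013)
20^16 ≡ 947 (mod 1013)
20^32 ≡ 304 (mod 1013)
20^64 ≡ 233 (mod 1013)
20^128 ≡ 600 (mod 1013)
20^256 ≡ 385 (mod 1013)
20^506 = 20^(256+128+64+32+16+8+2) ≡ 1012 (mod 1013).
Result is 1012 ≡ −1, so (20/1013) = −1.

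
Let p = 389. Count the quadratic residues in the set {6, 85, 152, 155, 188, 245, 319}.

3

(6/389) = +1 → QR.
(85/389) = +1 → QR.
(152/389) = -1 → non-residue.
(155/389) = -1 → non-residue.
(188/389) = -1 → non-residue.
(245/389) = +1 → QR.
(319/389) = -1 → non-residue.
Total quadratic residues among the 7: 3.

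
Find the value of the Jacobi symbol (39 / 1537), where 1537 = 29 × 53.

Reciprocity: 39 ≡ 3 and 1537 ≡ 1 (mod 4), so (39/1537) = +(1537/39).
Reduce top mod 39: now compute (16/39).
Pull out 2^4: since 39 ≡ 7 (mod 8), (2/39) = +1, so (2/39)^4 = +1.
Reached (1/39) = 1. Collecting the sign flips along the way, the symbol is +1.

1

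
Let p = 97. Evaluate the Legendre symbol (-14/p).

-1

Euler's criterion: (-14/97) ≡ 83^48 (mod 97).
83^2 ≡ 2 (mod 97)
83^4 ≡ 4 (mod 97)
83^8 ≡ 16 (mod 97)
83^16 ≡ 62 (mod 97)
83^32 ≡ 61 (mod 97)
83^48 = 83^(32+16) ≡ 96 (mod 97).
Result is 96 ≡ −1, so (-14/97) = −1.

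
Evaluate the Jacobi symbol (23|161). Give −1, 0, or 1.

Reciprocity: 23 ≡ 3 and 161 ≡ 1 (mod 4), so (23/161) = +(161/23).
Reduce top mod 23: now compute (0/23).
Top reduces to 0: gcd > 1, so the symbol is 0.

0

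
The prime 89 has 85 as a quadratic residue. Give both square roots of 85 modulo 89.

21, 68

89 ≡ 1 (mod 4), so we find a root by search.
Trying successive values, 21² = 441 ≡ 85 (mod 89). The other root is 89 − 21 = 68.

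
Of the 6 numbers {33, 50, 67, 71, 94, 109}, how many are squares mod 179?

1

(33/179) = -1 → non-residue.
(50/179) = -1 → non-residue.
(67/179) = +1 → QR.
(71/179) = -1 → non-residue.
(94/179) = -1 → non-residue.
(109/179) = -1 → non-residue.
Total quadratic residues among the 6: 1.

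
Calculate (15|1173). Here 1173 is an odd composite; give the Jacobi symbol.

0

Reciprocity: 15 ≡ 3 and 1173 ≡ 1 (mod 4), so (15/1173) = +(1173/15).
Reduce top mod 15: now compute (3/15).
Reciprocity: 3 ≡ 3 and 15 ≡ 3 (mod 4), so (3/15) = −(15/3).
Reduce top mod 3: now compute (0/3).
Top reduces to 0: gcd > 1, so the symbol is 0.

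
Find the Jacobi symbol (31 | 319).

-1

Reciprocity: 31 ≡ 3 and 319 ≡ 3 (mod 4), so (31/319) = −(319/31).
Reduce top mod 31: now compute (9/31).
Reciprocity: 9 ≡ 1 and 31 ≡ 3 (mod 4), so (9/31) = +(31/9).
Reduce top mod 9: now compute (4/9).
Pull out 2^2: since 9 ≡ 1 (mod 8), (2/9) = +1, so (2/9)^2 = +1.
Reached (1/9) = 1. Collecting the sign flips along the way, the symbol is -1.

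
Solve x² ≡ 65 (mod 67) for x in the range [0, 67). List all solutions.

Since 67 ≡ 3 (mod 4), a square root of 65 is 65^((67+1)/4) = 65^17 mod 67.
Repeated squaring: 65^2≡4, 65^4≡16, 65^8≡55, 65^16≡10 (mod 67).
65^17 = 65^(16+1) ≡ 47 (mod 67).
Check: 47² = 2209 ≡ 65 (mod 67). The two roots are 20 and 47.

20, 47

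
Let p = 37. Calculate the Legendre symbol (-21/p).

1

Euler's criterion: (-21/37) ≡ 16^18 (mod 37).
16^2 ≡ 34 (mod 37)
16^4 ≡ 9 (mod 37)
16^8 ≡ 7 (mod 37)
16^16 ≡ 12 (mod 37)
16^18 = 16^(16+2) ≡ 1 (mod 37).
Result is 1, so (-21/37) = 1.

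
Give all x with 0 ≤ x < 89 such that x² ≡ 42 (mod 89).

89 ≡ 1 (mod 4), so we find a root by search.
Trying successive values, 24² = 576 ≡ 42 (mod 89). The other root is 89 − 24 = 65.

24, 65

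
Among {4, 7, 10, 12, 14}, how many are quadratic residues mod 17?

(4/17) = +1 → QR.
(7/17) = -1 → non-residue.
(10/17) = -1 → non-residue.
(12/17) = -1 → non-residue.
(14/17) = -1 → non-residue.
Total quadratic residues among the 5: 1.

1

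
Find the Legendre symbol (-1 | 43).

-1

First reduce: -1 ≡ 42 (mod 43).
Pull out 2: since 43 ≡ 3 (mod 8), (2/43) = -1.
Reciprocity: 21 ≡ 1 and 43 ≡ 3 (mod 4), so (21/43) = +(43/21).
Reduce top mod 21: now compute (1/21).
Reached (1/21) = 1. Collecting the sign flips along the way, the symbol is -1.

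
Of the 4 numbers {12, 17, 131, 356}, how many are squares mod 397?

2

(12/397) = +1 → QR.
(17/397) = -1 → non-residue.
(131/397) = +1 → QR.
(356/397) = -1 → non-residue.
Total quadratic residues among the 4: 2.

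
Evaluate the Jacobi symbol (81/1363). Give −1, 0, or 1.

1

Reciprocity: 81 ≡ 1 and 1363 ≡ 3 (mod 4), so (81/1363) = +(1363/81).
Reduce top mod 81: now compute (67/81).
Reciprocity: 67 ≡ 3 and 81 ≡ 1 (mod 4), so (67/81) = +(81/67).
Reduce top mod 67: now compute (14/67).
Pull out 2: since 67 ≡ 3 (mod 8), (2/67) = -1.
Reciprocity: 7 ≡ 3 and 67 ≡ 3 (mod 4), so (7/67) = −(67/7).
Reduce top mod 7: now compute (4/7).
Pull out 2^2: since 7 ≡ 7 (mod 8), (2/7) = +1, so (2/7)^2 = +1.
Reached (1/7) = 1. Collecting the sign flips along the way, the symbol is +1.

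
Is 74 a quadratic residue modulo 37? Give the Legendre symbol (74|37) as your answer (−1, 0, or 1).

First reduce: 74 ≡ 0 (mod 37).
Top reduces to 0: gcd > 1, so the symbol is 0.

0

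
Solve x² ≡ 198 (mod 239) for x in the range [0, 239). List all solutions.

Since 239 ≡ 3 (mod 4), a square root of 198 is 198^((239+1)/4) = 198^60 mod 239.
Repeated squaring: 198^2≡8, 198^4≡64, 198^8≡33, 198^16≡133, 198^32≡3 (mod 239).
198^60 = 198^(32+16+8+4) ≡ 213 (mod 239).
Check: 213² = 45369 ≡ 198 (mod 239). The two roots are 26 and 213.

26, 213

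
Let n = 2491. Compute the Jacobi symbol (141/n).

0

Reciprocity: 141 ≡ 1 and 2491 ≡ 3 (mod 4), so (141/2491) = +(2491/141).
Reduce top mod 141: now compute (94/141).
Pull out 2: since 141 ≡ 5 (mod 8), (2/141) = -1.
Reciprocity: 47 ≡ 3 and 141 ≡ 1 (mod 4), so (47/141) = +(141/47).
Reduce top mod 47: now compute (0/47).
Top reduces to 0: gcd > 1, so the symbol is 0.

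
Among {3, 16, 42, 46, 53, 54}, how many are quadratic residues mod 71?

3

(3/71) = +1 → QR.
(16/71) = +1 → QR.
(42/71) = -1 → non-residue.
(46/71) = -1 → non-residue.
(53/71) = -1 → non-residue.
(54/71) = +1 → QR.
Total quadratic residues among the 6: 3.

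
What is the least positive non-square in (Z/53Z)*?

(2/53) = −1, so 2 is the smallest positive non-residue mod 53.

2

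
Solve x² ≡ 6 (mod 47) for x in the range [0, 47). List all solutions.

10, 37

Since 47 ≡ 3 (mod 4), a square root of 6 is 6^((47+1)/4) = 6^12 mod 47.
Repeated squaring: 6^2≡36, 6^4≡27, 6^8≡24 (mod 47).
6^12 = 6^(8+4) ≡ 37 (mod 47).
Check: 37² = 1369 ≡ 6 (mod 47). The two roots are 10 and 37.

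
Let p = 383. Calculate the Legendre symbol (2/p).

Pull out 2: since 383 ≡ 7 (mod 8), (2/383) = +1.
Reached (1/383) = 1. Collecting the sign flips along the way, the symbol is +1.

1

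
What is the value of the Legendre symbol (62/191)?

-1

Euler's criterion: (62/191) ≡ 62^95 (mod 191).
62^2 ≡ 24 (mod 191)
62^4 ≡ 3 (mod 191)
62^8 ≡ 9 (mod 191)
62^16 ≡ 81 (mod 191)
62^32 ≡ 67 (mod 191)
62^64 ≡ 96 (mod 191)
62^95 = 62^(64+16+8+4+2+1) ≡ 190 (mod 191).
Result is 190 ≡ −1, so (62/191) = −1.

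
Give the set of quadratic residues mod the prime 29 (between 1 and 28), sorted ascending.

Square k = 1,…,14 (k and 29−k give the same square):
1²=1, 2²=4, 3²=9, 4²=16, 5²=25, 6²≡7, 7²≡20, 8²≡6, 9²≡23, 10²≡13, 11²≡5, 12²≡28, 13²≡24, 14²≡22 (mod 29).
So the quadratic residues mod 29 are {1, 4, 5, 6, 7, 9, 13, 16, 20, 22, 23, 24, 25, 28}.

1 4 5 6 7 9 13 16 20 22 23 24 25 28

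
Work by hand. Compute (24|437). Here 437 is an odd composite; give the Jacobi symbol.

1

Pull out 2^3: since 437 ≡ 5 (mod 8), (2/437) = -1, so (2/437)^3 = -1.
Reciprocity: 3 ≡ 3 and 437 ≡ 1 (mod 4), so (3/437) = +(437/3).
Reduce top mod 3: now compute (2/3).
Pull out 2: since 3 ≡ 3 (mod 8), (2/3) = -1.
Reached (1/3) = 1. Collecting the sign flips along the way, the symbol is +1.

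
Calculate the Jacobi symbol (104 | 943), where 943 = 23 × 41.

Pull out 2^3: since 943 ≡ 7 (mod 8), (2/943) = +1, so (2/943)^3 = +1.
Reciprocity: 13 ≡ 1 and 943 ≡ 3 (mod 4), so (13/943) = +(943/13).
Reduce top mod 13: now compute (7/13).
Reciprocity: 7 ≡ 3 and 13 ≡ 1 (mod 4), so (7/13) = +(13/7).
Reduce top mod 7: now compute (6/7).
Pull out 2: since 7 ≡ 7 (mod 8), (2/7) = +1.
Reciprocity: 3 ≡ 3 and 7 ≡ 3 (mod 4), so (3/7) = −(7/3).
Reduce top mod 3: now compute (1/3).
Reached (1/3) = 1. Collecting the sign flips along the way, the symbol is -1.

-1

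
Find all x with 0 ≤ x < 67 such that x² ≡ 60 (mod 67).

Since 67 ≡ 3 (mod 4), a square root of 60 is 60^((67+1)/4) = 60^17 mod 67.
Repeated squaring: 60^2≡49, 60^4≡56, 60^8≡54, 60^16≡35 (mod 67).
60^17 = 60^(16+1) ≡ 23 (mod 67).
Check: 23² = 529 ≡ 60 (mod 67). The two roots are 23 and 44.

23, 44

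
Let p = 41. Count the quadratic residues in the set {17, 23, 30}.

(17/41) = -1 → non-residue.
(23/41) = +1 → QR.
(30/41) = -1 → non-residue.
Total quadratic residues among the 3: 1.

1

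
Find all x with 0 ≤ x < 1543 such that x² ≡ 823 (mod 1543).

727, 816

Since 1543 ≡ 3 (mod 4), a square root of 823 is 823^((1543+1)/4) = 823^386 mod 1543.
Repeated squaring: 823^2≡1495, 823^4≡761, 823^8≡496, 823^16≡679, 823^32≡1227, 823^64≡1104, 823^128≡1389, 823^256≡571 (mod 1543).
823^386 = 823^(256+128+2) ≡ 727 (mod 1543).
Check: 727² = 528529 ≡ 823 (mod 1543). The two roots are 727 and 816.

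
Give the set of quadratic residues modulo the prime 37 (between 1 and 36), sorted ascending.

Square k = 1,…,18 (k and 37−k give the same square):
1²=1, 2²=4, 3²=9, 4²=16, 5²=25, 6²=36, 7²≡12, 8²≡27, 9²≡7, 10²≡26, 11²≡10, 12²≡33, 13²≡21, 14²≡11, 15²≡3, 16²≡34, 17²≡30, 18²≡28 (mod 37).
So the quadratic residues mod 37 are {1, 3, 4, 7, 9, 10, 11, 12, 16, 21, 25, 26, 27, 28, 30, 33, 34, 36}.

1,3,4,7,9,10,11,12,16,21,25,26,27,28,30,33,34,36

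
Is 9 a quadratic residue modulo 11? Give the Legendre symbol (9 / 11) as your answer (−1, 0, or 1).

1

Reciprocity: 9 ≡ 1 and 11 ≡ 3 (mod 4), so (9/11) = +(11/9).
Reduce top mod 9: now compute (2/9).
Pull out 2: since 9 ≡ 1 (mod 8), (2/9) = +1.
Reached (1/9) = 1. Collecting the sign flips along the way, the symbol is +1.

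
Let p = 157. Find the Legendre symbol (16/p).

Pull out 2^4: since 157 ≡ 5 (mod 8), (2/157) = -1, so (2/157)^4 = +1.
Reached (1/157) = 1. Collecting the sign flips along the way, the symbol is +1.

1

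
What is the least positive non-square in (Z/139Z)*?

(2/139) = −1, so 2 is the smallest positive non-residue mod 139.

2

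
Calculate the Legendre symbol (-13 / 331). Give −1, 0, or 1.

1

First reduce: -13 ≡ 318 (mod 331).
Pull out 2: since 331 ≡ 3 (mod 8), (2/331) = -1.
Reciprocity: 159 ≡ 3 and 331 ≡ 3 (mod 4), so (159/331) = −(331/159).
Reduce top mod 159: now compute (13/159).
Reciprocity: 13 ≡ 1 and 159 ≡ 3 (mod 4), so (13/159) = +(159/13).
Reduce top mod 13: now compute (3/13).
Reciprocity: 3 ≡ 3 and 13 ≡ 1 (mod 4), so (3/13) = +(13/3).
Reduce top mod 3: now compute (1/3).
Reached (1/3) = 1. Collecting the sign flips along the way, the symbol is +1.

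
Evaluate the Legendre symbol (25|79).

1

Reciprocity: 25 ≡ 1 and 79 ≡ 3 (mod 4), so (25/79) = +(79/25).
Reduce top mod 25: now compute (4/25).
Pull out 2^2: since 25 ≡ 1 (mod 8), (2/25) = +1, so (2/25)^2 = +1.
Reached (1/25) = 1. Collecting the sign flips along the way, the symbol is +1.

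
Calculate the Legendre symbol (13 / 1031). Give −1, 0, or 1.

Euler's criterion: (13/1031) ≡ 13^515 (mod 1031).
13^2 ≡ 169 (mod 1031)
13^4 ≡ 724 (mod 1031)
13^8 ≡ 428 (mod 1031)
13^16 ≡ 697 (mod 1031)
13^32 ≡ 208 (mod 1031)
13^64 ≡ 993 (mod 1031)
13^128 ≡ 413 (mod 1031)
13^256 ≡ 454 (mod 1031)
13^512 ≡ 947 (mod 1031)
13^515 = 13^(512+2+1) ≡ 1 (mod 1031).
Result is 1, so (13/1031) = 1.

1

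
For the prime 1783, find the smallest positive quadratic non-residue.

3

(2/1783) = +1, so 2 is a residue.
(3/1783) = −1, so 3 is the smallest positive non-residue mod 1783.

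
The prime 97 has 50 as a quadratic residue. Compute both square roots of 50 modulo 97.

27, 70

97 ≡ 1 (mod 4), so we find a root by search.
Trying successive values, 27² = 729 ≡ 50 (mod 97). The other root is 97 − 27 = 70.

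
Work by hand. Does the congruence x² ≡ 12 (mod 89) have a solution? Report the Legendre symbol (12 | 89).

-1

Euler's criterion: (12/89) ≡ 12^44 (mod 89).
12^2 ≡ 55 (mod 89)
12^4 ≡ 88 (mod 89)
12^8 ≡ 1 (mod 89)
12^16 ≡ 1 (mod 89)
12^32 ≡ 1 (mod 89)
12^44 = 12^(32+8+4) ≡ 88 (mod 89).
Result is 88 ≡ −1, so (12/89) = −1.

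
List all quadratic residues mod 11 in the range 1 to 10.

1,3,4,5,9

Square k = 1,…,5 (k and 11−k give the same square):
1²=1, 2²=4, 3²=9, 4²≡5, 5²≡3 (mod 11).
So the quadratic residues mod 11 are {1, 3, 4, 5, 9}.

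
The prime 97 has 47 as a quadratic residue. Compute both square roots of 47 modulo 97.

12, 85

97 ≡ 1 (mod 4), so we find a root by search.
Trying successive values, 12² = 144 ≡ 47 (mod 97). The other root is 97 − 12 = 85.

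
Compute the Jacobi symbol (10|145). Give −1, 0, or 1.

0

Pull out 2: since 145 ≡ 1 (mod 8), (2/145) = +1.
Reciprocity: 5 ≡ 1 and 145 ≡ 1 (mod 4), so (5/145) = +(145/5).
Reduce top mod 5: now compute (0/5).
Top reduces to 0: gcd > 1, so the symbol is 0.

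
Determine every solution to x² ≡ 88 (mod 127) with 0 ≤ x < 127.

56, 71

Since 127 ≡ 3 (mod 4), a square root of 88 is 88^((127+1)/4) = 88^32 mod 127.
Repeated squaring: 88^2≡124, 88^4≡9, 88^8≡81, 88^16≡84, 88^32≡71 (mod 127).
88^32 = 88^(32) ≡ 71 (mod 127).
Check: 71² = 5041 ≡ 88 (mod 127). The two roots are 56 and 71.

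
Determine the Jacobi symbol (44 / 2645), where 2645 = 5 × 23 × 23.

Pull out 2^2: since 2645 ≡ 5 (mod 8), (2/2645) = -1, so (2/2645)^2 = +1.
Reciprocity: 11 ≡ 3 and 2645 ≡ 1 (mod 4), so (11/2645) = +(2645/11).
Reduce top mod 11: now compute (5/11).
Reciprocity: 5 ≡ 1 and 11 ≡ 3 (mod 4), so (5/11) = +(11/5).
Reduce top mod 5: now compute (1/5).
Reached (1/5) = 1. Collecting the sign flips along the way, the symbol is +1.

1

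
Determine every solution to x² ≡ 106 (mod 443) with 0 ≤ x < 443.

Since 443 ≡ 3 (mod 4), a square root of 106 is 106^((443+1)/4) = 106^111 mod 443.
Repeated squaring: 106^2≡161, 106^4≡227, 106^8≡141, 106^16≡389, 106^32≡258, 106^64≡114 (mod 443).
106^111 = 106^(64+32+8+4+2+1) ≡ 346 (mod 443).
Check: 346² = 119716 ≡ 106 (mod 443). The two roots are 97 and 346.

97, 346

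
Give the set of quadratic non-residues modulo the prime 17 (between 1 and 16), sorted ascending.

3 5 6 7 10 11 12 14

Square k = 1,…,8 (k and 17−k give the same square):
1²=1, 2²=4, 3²=9, 4²=16, 5²≡8, 6²≡2, 7²≡15, 8²≡13 (mod 17).
The residues are {1, 2, 4, 8, 9, 13, 15, 16}; the non-residues are the remaining 8 nonzero classes.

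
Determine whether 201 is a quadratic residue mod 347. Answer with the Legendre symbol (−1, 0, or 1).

1

Reciprocity: 201 ≡ 1 and 347 ≡ 3 (mod 4), so (201/347) = +(347/201).
Reduce top mod 201: now compute (146/201).
Pull out 2: since 201 ≡ 1 (mod 8), (2/201) = +1.
Reciprocity: 73 ≡ 1 and 201 ≡ 1 (mod 4), so (73/201) = +(201/73).
Reduce top mod 73: now compute (55/73).
Reciprocity: 55 ≡ 3 and 73 ≡ 1 (mod 4), so (55/73) = +(73/55).
Reduce top mod 55: now compute (18/55).
Pull out 2: since 55 ≡ 7 (mod 8), (2/55) = +1.
Reciprocity: 9 ≡ 1 and 55 ≡ 3 (mod 4), so (9/55) = +(55/9).
Reduce top mod 9: now compute (1/9).
Reached (1/9) = 1. Collecting the sign flips along the way, the symbol is +1.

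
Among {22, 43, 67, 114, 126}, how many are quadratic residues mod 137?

2

(22/137) = +1 → QR.
(43/137) = -1 → non-residue.
(67/137) = -1 → non-residue.
(114/137) = -1 → non-residue.
(126/137) = +1 → QR.
Total quadratic residues among the 5: 2.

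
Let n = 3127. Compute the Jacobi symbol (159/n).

0

Reciprocity: 159 ≡ 3 and 3127 ≡ 3 (mod 4), so (159/3127) = −(3127/159).
Reduce top mod 159: now compute (106/159).
Pull out 2: since 159 ≡ 7 (mod 8), (2/159) = +1.
Reciprocity: 53 ≡ 1 and 159 ≡ 3 (mod 4), so (53/159) = +(159/53).
Reduce top mod 53: now compute (0/53).
Top reduces to 0: gcd > 1, so the symbol is 0.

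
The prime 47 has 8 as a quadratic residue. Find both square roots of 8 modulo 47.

14, 33

Since 47 ≡ 3 (mod 4), a square root of 8 is 8^((47+1)/4) = 8^12 mod 47.
Repeated squaring: 8^2≡17, 8^4≡7, 8^8≡2 (mod 47).
8^12 = 8^(8+4) ≡ 14 (mod 47).
Check: 14² = 196 ≡ 8 (mod 47). The two roots are 14 and 33.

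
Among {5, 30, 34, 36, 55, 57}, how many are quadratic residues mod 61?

(5/61) = +1 → QR.
(30/61) = -1 → non-residue.
(34/61) = +1 → QR.
(36/61) = +1 → QR.
(55/61) = -1 → non-residue.
(57/61) = +1 → QR.
Total quadratic residues among the 6: 4.

4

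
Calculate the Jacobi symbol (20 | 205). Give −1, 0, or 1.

Pull out 2^2: since 205 ≡ 5 (mod 8), (2/205) = -1, so (2/205)^2 = +1.
Reciprocity: 5 ≡ 1 and 205 ≡ 1 (mod 4), so (5/205) = +(205/5).
Reduce top mod 5: now compute (0/5).
Top reduces to 0: gcd > 1, so the symbol is 0.

0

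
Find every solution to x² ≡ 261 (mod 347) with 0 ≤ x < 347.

Since 347 ≡ 3 (mod 4), a square root of 261 is 261^((347+1)/4) = 261^87 mod 347.
Repeated squaring: 261^2≡109, 261^4≡83, 261^8≡296, 261^16≡172, 261^32≡89, 261^64≡287 (mod 347).
261^87 = 261^(64+16+4+2+1) ≡ 126 (mod 347).
Check: 126² = 15876 ≡ 261 (mod 347). The two roots are 126 and 221.

126, 221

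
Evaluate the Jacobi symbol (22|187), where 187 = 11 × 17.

Pull out 2: since 187 ≡ 3 (mod 8), (2/187) = -1.
Reciprocity: 11 ≡ 3 and 187 ≡ 3 (mod 4), so (11/187) = −(187/11).
Reduce top mod 11: now compute (0/11).
Top reduces to 0: gcd > 1, so the symbol is 0.

0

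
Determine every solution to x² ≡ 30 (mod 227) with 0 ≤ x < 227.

22, 205

Since 227 ≡ 3 (mod 4), a square root of 30 is 30^((227+1)/4) = 30^57 mod 227.
Repeated squaring: 30^2≡219, 30^4≡64, 30^8≡10, 30^16≡100, 30^32≡12 (mod 227).
30^57 = 30^(32+16+8+1) ≡ 205 (mod 227).
Check: 205² = 42025 ≡ 30 (mod 227). The two roots are 22 and 205.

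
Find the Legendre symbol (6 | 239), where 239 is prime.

Pull out 2: since 239 ≡ 7 (mod 8), (2/239) = +1.
Reciprocity: 3 ≡ 3 and 239 ≡ 3 (mod 4), so (3/239) = −(239/3).
Reduce top mod 3: now compute (2/3).
Pull out 2: since 3 ≡ 3 (mod 8), (2/3) = -1.
Reached (1/3) = 1. Collecting the sign flips along the way, the symbol is +1.

1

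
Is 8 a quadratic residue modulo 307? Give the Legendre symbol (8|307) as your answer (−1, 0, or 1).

-1

Pull out 2^3: since 307 ≡ 3 (mod 8), (2/307) = -1, so (2/307)^3 = -1.
Reached (1/307) = 1. Collecting the sign flips along the way, the symbol is -1.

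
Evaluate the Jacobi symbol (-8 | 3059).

First reduce: -8 ≡ 3051 (mod 3059).
Reciprocity: 3051 ≡ 3 and 3059 ≡ 3 (mod 4), so (3051/3059) = −(3059/3051).
Reduce top mod 3051: now compute (8/3051).
Pull out 2^3: since 3051 ≡ 3 (mod 8), (2/3051) = -1, so (2/3051)^3 = -1.
Reached (1/3051) = 1. Collecting the sign flips along the way, the symbol is +1.

1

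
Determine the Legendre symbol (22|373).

Euler's criterion: (22/373) ≡ 22^186 (mod 373).
22^2 ≡ 111 (mod 373)
22^4 ≡ 12 (mod 373)
22^8 ≡ 144 (mod 373)
22^16 ≡ 221 (mod 373)
22^32 ≡ 351 (mod 373)
22^64 ≡ 111 (mod 373)
22^128 ≡ 12 (mod 373)
22^186 = 22^(128+32+16+8+2) ≡ 1 (mod 373).
Result is 1, so (22/373) = 1.

1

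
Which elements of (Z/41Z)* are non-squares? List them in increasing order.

Square k = 1,…,20 (k and 41−k give the same square):
1²=1, 2²=4, 3²=9, 4²=16, 5²=25, 6²=36, 7²≡8, 8²≡23, 9²≡40, 10²≡18, 11²≡39, 12²≡21, 13²≡5, 14²≡32, 15²≡20, 16²≡10, 17²≡2, 18²≡37, 19²≡33, 20²≡31 (mod 41).
The residues are {1, 2, 4, 5, 8, 9, 10, 16, 18, 20, 21, 23, 25, 31, 32, 33, 36, 37, 39, 40}; the non-residues are the remaining 20 nonzero classes.

3,6,7,11,12,13,14,15,17,19,22,24,26,27,28,29,30,34,35,38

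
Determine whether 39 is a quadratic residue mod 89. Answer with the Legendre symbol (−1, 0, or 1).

Reciprocity: 39 ≡ 3 and 89 ≡ 1 (mod 4), so (39/89) = +(89/39).
Reduce top mod 39: now compute (11/39).
Reciprocity: 11 ≡ 3 and 39 ≡ 3 (mod 4), so (11/39) = −(39/11).
Reduce top mod 11: now compute (6/11).
Pull out 2: since 11 ≡ 3 (mod 8), (2/11) = -1.
Reciprocity: 3 ≡ 3 and 11 ≡ 3 (mod 4), so (3/11) = −(11/3).
Reduce top mod 3: now compute (2/3).
Pull out 2: since 3 ≡ 3 (mod 8), (2/3) = -1.
Reached (1/3) = 1. Collecting the sign flips along the way, the symbol is +1.

1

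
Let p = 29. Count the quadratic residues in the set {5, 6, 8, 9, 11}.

3

(5/29) = +1 → QR.
(6/29) = +1 → QR.
(8/29) = -1 → non-residue.
(9/29) = +1 → QR.
(11/29) = -1 → non-residue.
Total quadratic residues among the 5: 3.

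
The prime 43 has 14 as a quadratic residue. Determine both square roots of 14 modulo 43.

Since 43 ≡ 3 (mod 4), a square root of 14 is 14^((43+1)/4) = 14^11 mod 43.
Repeated squaring: 14^2≡24, 14^4≡17, 14^8≡31 (mod 43).
14^11 = 14^(8+2+1) ≡ 10 (mod 43).
Check: 10² = 100 ≡ 14 (mod 43). The two roots are 10 and 33.

10, 33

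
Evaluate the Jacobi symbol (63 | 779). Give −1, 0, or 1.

Reciprocity: 63 ≡ 3 and 779 ≡ 3 (mod 4), so (63/779) = −(779/63).
Reduce top mod 63: now compute (23/63).
Reciprocity: 23 ≡ 3 and 63 ≡ 3 (mod 4), so (23/63) = −(63/23).
Reduce top mod 23: now compute (17/23).
Reciprocity: 17 ≡ 1 and 23 ≡ 3 (mod 4), so (17/23) = +(23/17).
Reduce top mod 17: now compute (6/17).
Pull out 2: since 17 ≡ 1 (mod 8), (2/17) = +1.
Reciprocity: 3 ≡ 3 and 17 ≡ 1 (mod 4), so (3/17) = +(17/3).
Reduce top mod 3: now compute (2/3).
Pull out 2: since 3 ≡ 3 (mod 8), (2/3) = -1.
Reached (1/3) = 1. Collecting the sign flips along the way, the symbol is -1.

-1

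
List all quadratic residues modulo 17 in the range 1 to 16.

Square k = 1,…,8 (k and 17−k give the same square):
1²=1, 2²=4, 3²=9, 4²=16, 5²≡8, 6²≡2, 7²≡15, 8²≡13 (mod 17).
So the quadratic residues mod 17 are {1, 2, 4, 8, 9, 13, 15, 16}.

1,2,4,8,9,13,15,16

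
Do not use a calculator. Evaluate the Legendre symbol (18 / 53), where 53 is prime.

-1

Euler's criterion: (18/53) ≡ 18^26 (mod 53).
18^2 ≡ 6 (mod 53)
18^4 ≡ 36 (mod 53)
18^8 ≡ 24 (mod 53)
18^16 ≡ 46 (mod 53)
18^26 = 18^(16+8+2) ≡ 52 (mod 53).
Result is 52 ≡ −1, so (18/53) = −1.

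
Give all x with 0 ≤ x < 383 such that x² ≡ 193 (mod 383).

Since 383 ≡ 3 (mod 4), a square root of 193 is 193^((383+1)/4) = 193^96 mod 383.
Repeated squaring: 193^2≡98, 193^4≡29, 193^8≡75, 193^16≡263, 193^32≡229, 193^64≡353 (mod 383).
193^96 = 193^(64+32) ≡ 24 (mod 383).
Check: 24² = 576 ≡ 193 (mod 383). The two roots are 24 and 359.

24, 359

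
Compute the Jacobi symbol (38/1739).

Pull out 2: since 1739 ≡ 3 (mod 8), (2/1739) = -1.
Reciprocity: 19 ≡ 3 and 1739 ≡ 3 (mod 4), so (19/1739) = −(1739/19).
Reduce top mod 19: now compute (10/19).
Pull out 2: since 19 ≡ 3 (mod 8), (2/19) = -1.
Reciprocity: 5 ≡ 1 and 19 ≡ 3 (mod 4), so (5/19) = +(19/5).
Reduce top mod 5: now compute (4/5).
Pull out 2^2: since 5 ≡ 5 (mod 8), (2/5) = -1, so (2/5)^2 = +1.
Reached (1/5) = 1. Collecting the sign flips along the way, the symbol is -1.

-1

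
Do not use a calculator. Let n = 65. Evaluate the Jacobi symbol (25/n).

Reciprocity: 25 ≡ 1 and 65 ≡ 1 (mod 4), so (25/65) = +(65/25).
Reduce top mod 25: now compute (15/25).
Reciprocity: 15 ≡ 3 and 25 ≡ 1 (mod 4), so (15/25) = +(25/15).
Reduce top mod 15: now compute (10/15).
Pull out 2: since 15 ≡ 7 (mod 8), (2/15) = +1.
Reciprocity: 5 ≡ 1 and 15 ≡ 3 (mod 4), so (5/15) = +(15/5).
Reduce top mod 5: now compute (0/5).
Top reduces to 0: gcd > 1, so the symbol is 0.

0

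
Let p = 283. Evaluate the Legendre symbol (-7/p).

-1

First reduce: -7 ≡ 276 (mod 283).
Pull out 2^2: since 283 ≡ 3 (mod 8), (2/283) = -1, so (2/283)^2 = +1.
Reciprocity: 69 ≡ 1 and 283 ≡ 3 (mod 4), so (69/283) = +(283/69).
Reduce top mod 69: now compute (7/69).
Reciprocity: 7 ≡ 3 and 69 ≡ 1 (mod 4), so (7/69) = +(69/7).
Reduce top mod 7: now compute (6/7).
Pull out 2: since 7 ≡ 7 (mod 8), (2/7) = +1.
Reciprocity: 3 ≡ 3 and 7 ≡ 3 (mod 4), so (3/7) = −(7/3).
Reduce top mod 3: now compute (1/3).
Reached (1/3) = 1. Collecting the sign flips along the way, the symbol is -1.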